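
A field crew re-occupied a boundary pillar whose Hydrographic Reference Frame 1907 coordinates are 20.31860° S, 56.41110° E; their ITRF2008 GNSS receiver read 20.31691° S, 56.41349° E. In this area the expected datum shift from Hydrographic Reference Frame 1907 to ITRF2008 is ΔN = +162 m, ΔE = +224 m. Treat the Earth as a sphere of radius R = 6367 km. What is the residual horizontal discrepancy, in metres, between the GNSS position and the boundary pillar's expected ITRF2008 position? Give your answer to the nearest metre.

36 m

Observed coordinate differences: Δφ = +0.00169°, Δλ = +0.00239°.
Converting to metres (1° lat = 111125 m, cos φ = 0.937776): observed ΔN = 187.8 m, observed ΔE = 249.1 m.
Subtracting the expected shift leaves a residual of 187.8 − (162) = 25.8 m north and 249.1 − (224) = 25.1 m east.
Residual distance = √(25.8² + 25.1²) = 36.0 m.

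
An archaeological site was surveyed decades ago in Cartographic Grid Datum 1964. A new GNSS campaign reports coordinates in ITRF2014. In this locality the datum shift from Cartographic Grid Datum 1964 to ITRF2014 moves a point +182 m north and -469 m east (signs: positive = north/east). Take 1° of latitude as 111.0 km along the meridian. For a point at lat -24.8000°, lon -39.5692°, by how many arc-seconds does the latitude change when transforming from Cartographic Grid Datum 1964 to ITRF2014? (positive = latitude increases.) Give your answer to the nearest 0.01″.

1° of latitude = 111.0 km, so Δφ = 182.0 / 111000 = 0.0016396° = 5.903″.

Δφ = 5.90″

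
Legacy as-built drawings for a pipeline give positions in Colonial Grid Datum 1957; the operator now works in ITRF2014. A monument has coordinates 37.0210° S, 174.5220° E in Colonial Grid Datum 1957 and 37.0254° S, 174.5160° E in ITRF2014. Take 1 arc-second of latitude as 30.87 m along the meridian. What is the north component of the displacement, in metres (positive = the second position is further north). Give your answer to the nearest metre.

Δφ = -37.0254° − -37.0210° = -0.0044°; Δλ = 174.5160° − 174.5220° = -0.0060°.
1° of latitude = 3600 × 30.87 = 111132 m.
ΔN = Δφ × 111132 = -489.0 m; ΔE = Δλ × 111132 × cos(-37.0210°) = -0.0060 × 111132 × 0.798415 = -532.4 m.

ΔN = -489 m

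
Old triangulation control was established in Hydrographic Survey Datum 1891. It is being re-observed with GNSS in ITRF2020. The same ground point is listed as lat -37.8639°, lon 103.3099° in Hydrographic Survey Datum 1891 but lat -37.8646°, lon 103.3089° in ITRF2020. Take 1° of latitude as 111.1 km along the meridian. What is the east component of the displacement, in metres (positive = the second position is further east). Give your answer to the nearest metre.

Δφ = -37.8646° − -37.8639° = -0.0007°; Δλ = 103.3089° − 103.3099° = -0.0010°.
ΔN = Δφ × 111100 = -77.8 m; ΔE = Δλ × 111100 × cos(-37.8639°) = -0.0010 × 111100 × 0.789471 = -87.7 m.

ΔE = -88 m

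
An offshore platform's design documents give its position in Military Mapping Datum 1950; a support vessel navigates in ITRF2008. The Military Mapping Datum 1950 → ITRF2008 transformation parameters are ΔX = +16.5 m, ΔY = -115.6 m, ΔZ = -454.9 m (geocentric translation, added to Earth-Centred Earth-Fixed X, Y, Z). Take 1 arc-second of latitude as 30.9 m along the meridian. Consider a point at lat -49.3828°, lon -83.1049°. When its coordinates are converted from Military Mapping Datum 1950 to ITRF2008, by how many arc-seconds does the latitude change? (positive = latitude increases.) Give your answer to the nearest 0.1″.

Δφ = -6.7″

sin φ = -0.759076, cos φ = 0.651002, sin λ = -0.992768, cos λ = 0.120052.
North component: ΔN = −sin φ cos λ·ΔX − sin φ sin λ·ΔY + cos φ·ΔZ = −(-0.759076)(0.120052)(16.5) − (-0.759076)(-0.992768)(-115.6) + (0.651002)(-454.9) = -207.52 m.
1° of latitude spans 3600 × 30.90 = 111240 m, so Δφ = -207.52 / 111240 × 3600 = -6.716″.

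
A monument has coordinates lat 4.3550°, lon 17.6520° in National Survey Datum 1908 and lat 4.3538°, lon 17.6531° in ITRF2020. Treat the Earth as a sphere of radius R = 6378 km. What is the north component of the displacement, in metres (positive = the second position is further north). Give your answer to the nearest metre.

ΔN = -134 m

Δφ = 4.3538° − 4.3550° = -0.0012°; Δλ = 17.6531° − 17.6520° = +0.0011°.
1° along a meridian = πR/180 = 111317 m.
ΔN = Δφ × 111317 = -133.6 m; ΔE = Δλ × 111317 × cos(4.3550°) = +0.0011 × 111317 × 0.997113 = 122.1 m.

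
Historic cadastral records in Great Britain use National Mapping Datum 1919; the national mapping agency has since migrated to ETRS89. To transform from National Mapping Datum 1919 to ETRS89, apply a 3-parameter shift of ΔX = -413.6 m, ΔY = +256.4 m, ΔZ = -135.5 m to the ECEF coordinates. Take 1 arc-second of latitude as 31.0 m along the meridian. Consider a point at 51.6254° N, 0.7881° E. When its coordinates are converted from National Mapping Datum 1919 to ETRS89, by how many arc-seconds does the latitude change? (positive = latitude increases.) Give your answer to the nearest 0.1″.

Δφ = 7.7″

sin φ = 0.783969, cos φ = 0.620800, sin λ = 0.013755, cos λ = 0.999905.
North component: ΔN = −sin φ cos λ·ΔX − sin φ sin λ·ΔY + cos φ·ΔZ = −(0.783969)(0.999905)(-413.6) − (0.783969)(0.013755)(256.4) + (0.620800)(-135.5) = 237.34 m.
1° of latitude spans 3600 × 31.00 = 111600 m, so Δφ = 237.34 / 111600 × 3600 = 7.656″.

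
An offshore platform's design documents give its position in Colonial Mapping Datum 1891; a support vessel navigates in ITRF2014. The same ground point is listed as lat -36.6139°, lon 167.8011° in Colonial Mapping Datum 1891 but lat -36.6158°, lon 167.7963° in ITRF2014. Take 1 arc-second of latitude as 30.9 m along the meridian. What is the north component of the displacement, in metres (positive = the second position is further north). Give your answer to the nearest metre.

Δφ = -36.6158° − -36.6139° = -0.0019°; Δλ = 167.7963° − 167.8011° = -0.0048°.
1° of latitude = 3600 × 30.90 = 111240 m.
ΔN = Δφ × 111240 = -211.4 m; ΔE = Δλ × 111240 × cos(-36.6139°) = -0.0048 × 111240 × 0.802673 = -428.6 m.

ΔN = -211 m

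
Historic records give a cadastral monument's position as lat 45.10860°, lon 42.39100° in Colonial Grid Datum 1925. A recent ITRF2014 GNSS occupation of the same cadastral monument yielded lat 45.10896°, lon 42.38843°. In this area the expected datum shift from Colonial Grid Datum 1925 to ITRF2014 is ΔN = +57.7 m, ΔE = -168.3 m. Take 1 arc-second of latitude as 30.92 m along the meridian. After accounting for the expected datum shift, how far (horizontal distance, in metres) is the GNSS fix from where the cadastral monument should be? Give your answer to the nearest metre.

38 m

Observed coordinate differences: Δφ = +0.00036°, Δλ = -0.00257°.
Converting to metres (1° lat = 111312 m, cos φ = 0.705765): observed ΔN = 40.1 m, observed ΔE = -201.9 m.
Subtracting the expected shift leaves a residual of 40.1 − (57.7) = -17.6 m north and -201.9 − (-168.3) = -33.6 m east.
Residual distance = √((-17.6)² + (-33.6)²) = 37.9 m.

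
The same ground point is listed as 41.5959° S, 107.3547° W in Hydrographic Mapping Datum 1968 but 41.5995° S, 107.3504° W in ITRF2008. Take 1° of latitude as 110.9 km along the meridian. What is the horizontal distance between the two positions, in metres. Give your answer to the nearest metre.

Δφ = -41.5995° − -41.5959° = -0.0036°; Δλ = -107.3504° − -107.3547° = +0.0043°.
ΔN = Δφ × 110900 = -399.2 m; ΔE = Δλ × 110900 × cos(-41.5959°) = +0.0043 × 110900 × 0.747846 = 356.6 m.
Distance = √(ΔE² + ΔN²) = √(356.6² + (-399.2)²) = 535.3 m.

535 m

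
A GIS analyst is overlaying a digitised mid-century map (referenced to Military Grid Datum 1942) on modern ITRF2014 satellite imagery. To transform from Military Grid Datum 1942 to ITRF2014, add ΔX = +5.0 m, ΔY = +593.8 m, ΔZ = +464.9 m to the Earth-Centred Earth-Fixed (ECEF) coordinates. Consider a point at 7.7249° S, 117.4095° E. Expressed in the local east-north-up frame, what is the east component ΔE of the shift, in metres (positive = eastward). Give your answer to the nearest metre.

The local east axis at (φ, λ) is (−sin λ, cos λ, 0), so ΔE = −sin(117.4095°)·5.0 + cos(117.4095°)·593.8 = -277.79 m.

ΔE = -278 m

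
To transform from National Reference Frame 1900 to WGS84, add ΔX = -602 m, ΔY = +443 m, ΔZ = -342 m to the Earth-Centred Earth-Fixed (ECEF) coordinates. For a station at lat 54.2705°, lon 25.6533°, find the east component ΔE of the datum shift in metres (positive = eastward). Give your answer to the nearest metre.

The local east axis at (φ, λ) is (−sin λ, cos λ, 0), so ΔE = −sin(25.6533°)·(-602) + cos(25.6533°)·443 = 659.95 m.

ΔE = 660 m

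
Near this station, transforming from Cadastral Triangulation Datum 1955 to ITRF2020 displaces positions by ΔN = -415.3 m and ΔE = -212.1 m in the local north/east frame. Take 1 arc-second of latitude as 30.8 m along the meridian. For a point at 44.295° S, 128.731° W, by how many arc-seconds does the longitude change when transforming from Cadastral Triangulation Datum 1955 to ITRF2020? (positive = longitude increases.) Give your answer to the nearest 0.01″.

Δλ = -9.62″

At latitude -44.295°, cos φ = 0.715754.
1″ of longitude at this latitude = 30.80 × cos φ = 22.0452 m, so Δλ = -212.1 / 22.0452 = -9.621″.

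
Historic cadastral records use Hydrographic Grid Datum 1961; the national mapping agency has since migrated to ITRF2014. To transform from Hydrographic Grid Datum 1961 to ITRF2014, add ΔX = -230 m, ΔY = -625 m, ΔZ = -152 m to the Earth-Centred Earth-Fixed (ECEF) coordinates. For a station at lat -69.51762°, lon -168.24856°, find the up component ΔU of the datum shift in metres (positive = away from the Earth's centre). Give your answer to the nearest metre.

ΔU = 266 m

The local up (radial) axis is (cos φ cos λ, cos φ sin λ, sin φ), giving ΔU = 78.795 + 44.542 + 142.391 = 265.73 m.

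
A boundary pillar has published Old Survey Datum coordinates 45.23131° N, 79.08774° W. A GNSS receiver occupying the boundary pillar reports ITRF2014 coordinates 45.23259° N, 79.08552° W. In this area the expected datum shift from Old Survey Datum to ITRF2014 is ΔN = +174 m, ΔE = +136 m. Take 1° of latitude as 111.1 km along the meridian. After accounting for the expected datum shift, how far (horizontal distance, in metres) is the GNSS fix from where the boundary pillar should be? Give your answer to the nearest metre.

49 m

Observed coordinate differences: Δφ = +0.00128°, Δλ = +0.00222°.
Converting to metres (1° lat = 111100 m, cos φ = 0.704246): observed ΔN = 142.2 m, observed ΔE = 173.7 m.
Subtracting the expected shift leaves a residual of 142.2 − (174) = -31.8 m north and 173.7 − (136) = 37.7 m east.
Residual distance = √((-31.8)² + 37.7²) = 49.3 m.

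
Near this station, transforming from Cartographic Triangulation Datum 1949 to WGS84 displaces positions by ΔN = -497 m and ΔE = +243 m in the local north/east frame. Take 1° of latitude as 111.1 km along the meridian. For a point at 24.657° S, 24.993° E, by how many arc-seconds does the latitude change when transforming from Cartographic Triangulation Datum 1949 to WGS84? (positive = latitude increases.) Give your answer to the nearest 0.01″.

Δφ = -16.10″

1° of latitude = 111.1 km, so Δφ = -497.0 / 111100 = -0.0044734° = -16.104″.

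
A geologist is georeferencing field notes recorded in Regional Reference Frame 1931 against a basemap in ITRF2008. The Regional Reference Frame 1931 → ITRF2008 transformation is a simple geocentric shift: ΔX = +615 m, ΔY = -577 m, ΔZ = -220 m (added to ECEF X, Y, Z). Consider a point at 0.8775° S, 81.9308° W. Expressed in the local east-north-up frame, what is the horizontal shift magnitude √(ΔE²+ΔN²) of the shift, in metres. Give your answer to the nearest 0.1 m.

The local east axis at (φ, λ) is (−sin λ, cos λ, 0), so ΔE = −sin(-81.9308°)·615 + cos(-81.9308°)·(-577) = 527.92 m.
The local north axis is (−sin φ cos λ, −sin φ sin λ, cos φ), giving ΔN = 1.322 + 8.749 − 219.974 = -209.90 m.
Horizontal magnitude = √(ΔE² + ΔN²) = √(527.92² + (-209.90)²) = 568.12 m.

568.1 m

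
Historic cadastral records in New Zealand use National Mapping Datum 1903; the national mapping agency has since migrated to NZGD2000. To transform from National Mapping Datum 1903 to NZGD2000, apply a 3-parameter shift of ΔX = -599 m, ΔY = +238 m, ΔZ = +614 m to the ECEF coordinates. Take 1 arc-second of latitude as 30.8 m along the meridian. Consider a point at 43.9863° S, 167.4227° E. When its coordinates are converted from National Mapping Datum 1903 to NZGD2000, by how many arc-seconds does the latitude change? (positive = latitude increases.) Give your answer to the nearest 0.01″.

sin φ = -0.694486, cos φ = 0.719506, sin λ = 0.217757, cos λ = -0.976003.
North component: ΔN = −sin φ cos λ·ΔX − sin φ sin λ·ΔY + cos φ·ΔZ = −(-0.694486)(-0.976003)(-599) − (-0.694486)(0.217757)(238) + (0.719506)(614) = 883.78 m.
1° of latitude spans 3600 × 30.80 = 110880 m, so Δφ = 883.78 / 110880 × 3600 = 28.694″.

Δφ = 28.69″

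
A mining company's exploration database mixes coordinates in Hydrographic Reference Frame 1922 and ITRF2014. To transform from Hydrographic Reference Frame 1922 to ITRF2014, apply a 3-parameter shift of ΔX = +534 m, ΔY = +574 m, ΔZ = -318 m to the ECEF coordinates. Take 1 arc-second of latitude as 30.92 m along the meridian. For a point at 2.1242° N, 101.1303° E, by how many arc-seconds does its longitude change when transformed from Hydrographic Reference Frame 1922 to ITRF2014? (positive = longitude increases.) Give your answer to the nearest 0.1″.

Δλ = -20.5″

sin φ = 0.037066, cos φ = 0.999313, sin λ = 0.981191, cos λ = -0.193041.
East component: ΔE = −sin λ·ΔX + cos λ·ΔY = −(0.981191)(534) + (-0.193041)(574) = -634.76 m.
1° of latitude spans 3600 × 30.92 = 111312 m; at latitude φ, 1° of longitude spans that × cos φ = 111235.5 m, so Δλ = -634.76 / 111235.5 × 3600 = -20.543″.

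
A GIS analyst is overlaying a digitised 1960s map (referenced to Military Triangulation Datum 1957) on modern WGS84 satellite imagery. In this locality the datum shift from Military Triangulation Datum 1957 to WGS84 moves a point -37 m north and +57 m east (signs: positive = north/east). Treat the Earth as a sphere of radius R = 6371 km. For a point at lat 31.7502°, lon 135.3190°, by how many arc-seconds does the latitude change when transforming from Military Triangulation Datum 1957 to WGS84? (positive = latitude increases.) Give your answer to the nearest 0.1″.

On a sphere of radius R, 1 rad of latitude = R, so Δφ = ΔN / R = -37.0 / 6371000 = -5.8076e-06 rad = -1.198″.

Δφ = -1.2″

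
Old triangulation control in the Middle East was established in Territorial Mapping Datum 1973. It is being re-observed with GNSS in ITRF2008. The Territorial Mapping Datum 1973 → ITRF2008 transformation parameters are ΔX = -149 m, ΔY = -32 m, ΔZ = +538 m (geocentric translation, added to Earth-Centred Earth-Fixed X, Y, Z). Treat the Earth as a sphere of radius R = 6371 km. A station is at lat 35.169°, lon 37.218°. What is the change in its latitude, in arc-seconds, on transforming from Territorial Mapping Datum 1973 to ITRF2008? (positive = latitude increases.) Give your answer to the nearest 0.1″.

Δφ = 16.8″

sin φ = 0.575990, cos φ = 0.817457, sin λ = 0.604849, cos λ = 0.796340.
North component: ΔN = −sin φ cos λ·ΔX − sin φ sin λ·ΔY + cos φ·ΔZ = −(0.575990)(0.796340)(-149) − (0.575990)(0.604849)(-32) + (0.817457)(538) = 519.28 m.
1° of latitude spans πR/180 = 111195 m, so Δφ = 519.28 / 111195 × 3600 = 16.812″.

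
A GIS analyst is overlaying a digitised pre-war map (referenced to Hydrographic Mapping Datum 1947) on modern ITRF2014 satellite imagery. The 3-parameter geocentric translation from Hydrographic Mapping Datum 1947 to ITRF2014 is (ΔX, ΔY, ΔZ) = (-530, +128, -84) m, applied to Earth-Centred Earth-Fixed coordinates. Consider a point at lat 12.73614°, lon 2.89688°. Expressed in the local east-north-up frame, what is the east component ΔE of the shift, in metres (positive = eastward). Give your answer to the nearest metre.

At φ = 12.73614°, λ = 2.89688°: sin φ = 0.220461, cos φ = 0.975396, sin λ = 0.050539, cos λ = 0.998722.
ΔE = −sin λ·ΔX + cos λ·ΔY = −(0.050539)·(-530) + (0.998722)·(128) = 154.62 m.

ΔE = 155 m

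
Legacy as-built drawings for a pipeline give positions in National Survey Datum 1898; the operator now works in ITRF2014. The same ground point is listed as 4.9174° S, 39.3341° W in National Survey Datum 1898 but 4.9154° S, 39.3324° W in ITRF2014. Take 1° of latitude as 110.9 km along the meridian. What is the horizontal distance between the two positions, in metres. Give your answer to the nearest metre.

291 m

Δφ = -4.9154° − -4.9174° = +0.0020°; Δλ = -39.3324° − -39.3341° = +0.0017°.
ΔN = Δφ × 110900 = 221.8 m; ΔE = Δλ × 110900 × cos(-4.9174°) = +0.0017 × 110900 × 0.996319 = 187.8 m.
Distance = √(ΔE² + ΔN²) = √(187.8² + 221.8²) = 290.7 m.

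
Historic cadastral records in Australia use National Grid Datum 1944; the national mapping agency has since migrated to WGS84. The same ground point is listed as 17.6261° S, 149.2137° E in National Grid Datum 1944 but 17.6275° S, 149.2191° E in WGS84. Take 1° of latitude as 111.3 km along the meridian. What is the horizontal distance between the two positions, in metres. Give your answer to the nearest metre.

Δφ = -17.6275° − -17.6261° = -0.0014°; Δλ = 149.2191° − 149.2137° = +0.0054°.
ΔN = Δφ × 111300 = -155.8 m; ΔE = Δλ × 111300 × cos(-17.6261°) = +0.0054 × 111300 × 0.953053 = 572.8 m.
Distance = √(ΔE² + ΔN²) = √(572.8² + (-155.8)²) = 593.6 m.

594 m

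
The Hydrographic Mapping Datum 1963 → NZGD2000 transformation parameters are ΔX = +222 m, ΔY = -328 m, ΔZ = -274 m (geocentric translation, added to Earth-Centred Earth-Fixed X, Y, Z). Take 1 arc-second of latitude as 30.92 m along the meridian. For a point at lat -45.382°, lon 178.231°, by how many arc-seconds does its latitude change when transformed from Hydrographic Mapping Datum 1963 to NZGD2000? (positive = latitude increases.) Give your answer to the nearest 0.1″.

sin φ = -0.711805, cos φ = 0.702377, sin λ = 0.030870, cos λ = -0.999523.
North component: ΔN = −sin φ cos λ·ΔX − sin φ sin λ·ΔY + cos φ·ΔZ = −(-0.711805)(-0.999523)(222) − (-0.711805)(0.030870)(-328) + (0.702377)(-274) = -357.60 m.
1° of latitude spans 3600 × 30.92 = 111312 m, so Δφ = -357.60 / 111312 × 3600 = -11.565″.

Δφ = -11.6″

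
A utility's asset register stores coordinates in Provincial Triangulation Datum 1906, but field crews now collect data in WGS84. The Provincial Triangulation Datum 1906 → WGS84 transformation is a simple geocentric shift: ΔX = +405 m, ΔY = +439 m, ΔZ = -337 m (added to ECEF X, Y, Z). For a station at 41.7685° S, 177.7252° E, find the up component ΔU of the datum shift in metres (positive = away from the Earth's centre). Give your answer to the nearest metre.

At φ = -41.7685°, λ = 177.7252°: sin φ = -0.666123, cos φ = 0.745842, sin λ = 0.039692, cos λ = -0.999212.
ΔU = cos φ cos λ·ΔX + cos φ sin λ·ΔY + sin φ·ΔZ = (0.745842)(-0.999212)(405) + (0.745842)(0.039692)(439) + (-0.666123)(-337) = -64.35 m.

ΔU = -64 m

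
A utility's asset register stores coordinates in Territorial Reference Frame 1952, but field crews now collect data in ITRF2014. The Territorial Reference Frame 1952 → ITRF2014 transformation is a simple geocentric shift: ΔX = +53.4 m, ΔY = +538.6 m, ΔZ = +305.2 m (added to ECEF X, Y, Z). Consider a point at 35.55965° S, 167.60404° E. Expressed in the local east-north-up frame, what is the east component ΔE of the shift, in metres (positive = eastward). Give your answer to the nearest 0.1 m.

ΔE = -537.5 m

At φ = -35.55965°, λ = 167.60404°: sin φ = -0.581550, cos φ = 0.813511, sin λ = 0.214666, cos λ = -0.976687.
ΔE = −sin λ·ΔX + cos λ·ΔY = −(0.214666)·(53.4) + (-0.976687)·(538.6) = -537.51 m.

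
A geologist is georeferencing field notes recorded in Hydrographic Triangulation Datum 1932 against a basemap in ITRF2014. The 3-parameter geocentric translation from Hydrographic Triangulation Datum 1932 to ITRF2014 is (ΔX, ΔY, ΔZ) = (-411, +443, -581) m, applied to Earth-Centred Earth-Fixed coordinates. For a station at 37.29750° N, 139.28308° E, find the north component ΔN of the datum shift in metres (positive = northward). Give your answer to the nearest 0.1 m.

At φ = 37.29750°, λ = 139.28308°: sin φ = 0.605954, cos φ = 0.795500, sin λ = 0.652322, cos λ = -0.757942.
ΔN = −sin φ cos λ·ΔX − sin φ sin λ·ΔY + cos φ·ΔZ = −(0.605954)(-0.757942)(-411) − (0.605954)(0.652322)(443) + (0.795500)(-581) = -826.06 m.

ΔN = -826.1 m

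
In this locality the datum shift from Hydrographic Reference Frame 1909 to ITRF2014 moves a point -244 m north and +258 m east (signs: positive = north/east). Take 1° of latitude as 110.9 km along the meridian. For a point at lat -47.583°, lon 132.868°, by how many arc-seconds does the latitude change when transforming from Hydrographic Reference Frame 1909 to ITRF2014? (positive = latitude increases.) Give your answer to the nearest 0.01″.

1° of latitude = 110.9 km, so Δφ = -244.0 / 110900 = -0.0022002° = -7.921″.

Δφ = -7.92″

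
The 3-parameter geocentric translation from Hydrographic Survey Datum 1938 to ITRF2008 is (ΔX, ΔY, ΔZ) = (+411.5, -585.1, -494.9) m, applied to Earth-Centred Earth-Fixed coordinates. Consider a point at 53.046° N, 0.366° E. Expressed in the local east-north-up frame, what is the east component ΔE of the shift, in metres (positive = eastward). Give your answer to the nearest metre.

ΔE = -588 m

The local east axis at (φ, λ) is (−sin λ, cos λ, 0), so ΔE = −sin(0.366°)·411.5 + cos(0.366°)·(-585.1) = -587.72 m.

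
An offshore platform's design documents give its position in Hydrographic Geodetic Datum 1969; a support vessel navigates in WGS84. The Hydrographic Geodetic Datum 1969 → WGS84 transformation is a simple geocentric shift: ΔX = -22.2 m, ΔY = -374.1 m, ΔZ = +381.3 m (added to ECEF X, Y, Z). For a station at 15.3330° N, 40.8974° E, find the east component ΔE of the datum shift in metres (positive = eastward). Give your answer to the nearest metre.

ΔE = -268 m

The local east axis at (φ, λ) is (−sin λ, cos λ, 0), so ΔE = −sin(40.8974°)·(-22.2) + cos(40.8974°)·(-374.1) = -268.24 m.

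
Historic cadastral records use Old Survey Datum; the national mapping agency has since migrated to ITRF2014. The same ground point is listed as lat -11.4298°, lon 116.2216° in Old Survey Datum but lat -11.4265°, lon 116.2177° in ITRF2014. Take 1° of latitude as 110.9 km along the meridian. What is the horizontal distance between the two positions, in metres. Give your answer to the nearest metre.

560 m

Δφ = -11.4265° − -11.4298° = +0.0033°; Δλ = 116.2177° − 116.2216° = -0.0039°.
ΔN = Δφ × 110900 = 366.0 m; ΔE = Δλ × 110900 × cos(-11.4298°) = -0.0039 × 110900 × 0.980168 = -423.9 m.
Distance = √(ΔE² + ΔN²) = √((-423.9)² + 366.0²) = 560.0 m.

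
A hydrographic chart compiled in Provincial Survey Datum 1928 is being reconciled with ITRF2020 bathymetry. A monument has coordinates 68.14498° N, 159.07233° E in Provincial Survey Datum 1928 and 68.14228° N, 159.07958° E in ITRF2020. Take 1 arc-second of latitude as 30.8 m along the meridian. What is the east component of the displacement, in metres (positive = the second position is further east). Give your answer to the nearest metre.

ΔE = 299 m

Δφ = 68.14228° − 68.14498° = -0.00270°; Δλ = 159.07958° − 159.07233° = +0.00725°.
1° of latitude = 3600 × 30.80 = 110880 m.
ΔN = Δφ × 110880 = -299.4 m; ΔE = Δλ × 110880 × cos(68.14498°) = +0.00725 × 110880 × 0.372259 = 299.3 m.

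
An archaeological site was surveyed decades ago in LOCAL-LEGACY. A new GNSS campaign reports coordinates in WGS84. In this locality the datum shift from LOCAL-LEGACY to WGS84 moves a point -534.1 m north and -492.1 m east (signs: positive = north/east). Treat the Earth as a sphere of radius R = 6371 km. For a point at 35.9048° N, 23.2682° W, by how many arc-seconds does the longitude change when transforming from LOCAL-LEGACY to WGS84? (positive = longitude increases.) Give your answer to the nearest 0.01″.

Δλ = -19.67″

At latitude 35.9048°, cos φ = 0.809993.
One radian of longitude at latitude φ spans R cos φ, so Δλ = ΔE / (R cos φ) = -492.1 / (6371000 × 0.809993) = -9.5360e-05 rad = -19.669″.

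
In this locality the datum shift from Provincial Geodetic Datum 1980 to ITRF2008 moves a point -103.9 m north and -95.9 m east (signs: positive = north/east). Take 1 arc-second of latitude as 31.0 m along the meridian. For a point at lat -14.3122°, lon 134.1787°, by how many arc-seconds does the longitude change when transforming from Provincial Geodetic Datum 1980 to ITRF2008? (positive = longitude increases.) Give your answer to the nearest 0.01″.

At latitude -14.3122°, cos φ = 0.968963.
1″ of longitude at this latitude = 31.00 × cos φ = 30.0379 m, so Δλ = -95.9 / 30.0379 = -3.193″.

Δλ = -3.19″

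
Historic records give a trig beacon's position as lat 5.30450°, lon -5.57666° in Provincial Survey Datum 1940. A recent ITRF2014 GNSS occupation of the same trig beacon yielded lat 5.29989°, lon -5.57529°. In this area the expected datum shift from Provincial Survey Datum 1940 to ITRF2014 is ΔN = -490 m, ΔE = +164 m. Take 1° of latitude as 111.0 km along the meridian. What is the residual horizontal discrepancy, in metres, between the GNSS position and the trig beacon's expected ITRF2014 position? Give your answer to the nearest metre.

Observed coordinate differences: Δφ = -0.00461°, Δλ = +0.00137°.
Converting to metres (1° lat = 111000 m, cos φ = 0.995717): observed ΔN = -511.7 m, observed ΔE = 151.4 m.
Subtracting the expected shift leaves a residual of -511.7 − (-490) = -21.7 m north and 151.4 − (164) = -12.6 m east.
Residual distance = √((-21.7)² + (-12.6)²) = 25.1 m.

25 m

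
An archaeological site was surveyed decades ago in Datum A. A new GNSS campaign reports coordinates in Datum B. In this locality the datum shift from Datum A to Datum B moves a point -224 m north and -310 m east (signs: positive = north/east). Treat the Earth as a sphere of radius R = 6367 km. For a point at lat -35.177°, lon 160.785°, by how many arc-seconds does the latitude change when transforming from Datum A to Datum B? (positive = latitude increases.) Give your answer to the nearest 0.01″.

Δφ = -7.26″

On a sphere of radius R, 1 rad of latitude = R, so Δφ = ΔN / R = -224.0 / 6367000 = -3.5181e-05 rad = -7.257″.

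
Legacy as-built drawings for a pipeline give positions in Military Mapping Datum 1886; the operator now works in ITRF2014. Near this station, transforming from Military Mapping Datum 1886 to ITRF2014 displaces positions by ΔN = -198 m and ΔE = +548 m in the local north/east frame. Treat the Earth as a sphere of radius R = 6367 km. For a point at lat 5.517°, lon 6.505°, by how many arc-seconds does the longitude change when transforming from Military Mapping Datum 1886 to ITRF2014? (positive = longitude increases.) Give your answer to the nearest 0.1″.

At latitude 5.517°, cos φ = 0.995368.
One radian of longitude at latitude φ spans R cos φ, so Δλ = ΔE / (R cos φ) = 548.0 / (6367000 × 0.995368) = 8.6469e-05 rad = 17.836″.

Δλ = 17.8″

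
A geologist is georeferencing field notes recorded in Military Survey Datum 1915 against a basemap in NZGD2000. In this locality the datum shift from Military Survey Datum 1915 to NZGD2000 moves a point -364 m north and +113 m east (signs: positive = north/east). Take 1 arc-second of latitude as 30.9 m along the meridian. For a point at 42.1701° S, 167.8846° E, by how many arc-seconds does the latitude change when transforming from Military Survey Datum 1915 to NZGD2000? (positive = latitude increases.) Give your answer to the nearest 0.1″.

Δφ = -11.8″

1″ of latitude = 30.90 m, so Δφ = -364.0 / 30.90 = -11.780″.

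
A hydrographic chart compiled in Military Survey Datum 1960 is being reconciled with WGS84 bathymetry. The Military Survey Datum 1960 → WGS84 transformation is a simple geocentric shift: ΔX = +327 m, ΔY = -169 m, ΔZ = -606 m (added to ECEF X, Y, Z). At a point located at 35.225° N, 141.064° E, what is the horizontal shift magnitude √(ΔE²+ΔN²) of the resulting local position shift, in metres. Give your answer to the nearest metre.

296 m

At φ = 35.225°, λ = 141.064°: sin φ = 0.576789, cos φ = 0.816893, sin λ = 0.628452, cos λ = -0.777848.
ΔE = −sin λ·ΔX + cos λ·ΔY = −(0.628452)·(327) + (-0.777848)·(-169) = -74.05 m.
ΔN = −sin φ cos λ·ΔX − sin φ sin λ·ΔY + cos φ·ΔZ = −(0.576789)(-0.777848)(327) − (0.576789)(0.628452)(-169) + (0.816893)(-606) = -287.07 m.
Horizontal magnitude = √(ΔE² + ΔN²) = √((-74.05)² + (-287.07)²) = 296.46 m.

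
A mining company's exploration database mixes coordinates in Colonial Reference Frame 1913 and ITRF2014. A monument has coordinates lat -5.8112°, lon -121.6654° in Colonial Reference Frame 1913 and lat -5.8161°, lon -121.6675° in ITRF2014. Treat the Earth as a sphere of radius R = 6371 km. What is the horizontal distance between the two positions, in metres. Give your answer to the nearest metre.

592 m

Δφ = -5.8161° − -5.8112° = -0.0049°; Δλ = -121.6675° − -121.6654° = -0.0021°.
1° along a meridian = πR/180 = 111195 m.
ΔN = Δφ × 111195 = -544.9 m; ΔE = Δλ × 111195 × cos(-5.8112°) = -0.0021 × 111195 × 0.994861 = -232.3 m.
Distance = √(ΔE² + ΔN²) = √((-232.3)² + (-544.9)²) = 592.3 m.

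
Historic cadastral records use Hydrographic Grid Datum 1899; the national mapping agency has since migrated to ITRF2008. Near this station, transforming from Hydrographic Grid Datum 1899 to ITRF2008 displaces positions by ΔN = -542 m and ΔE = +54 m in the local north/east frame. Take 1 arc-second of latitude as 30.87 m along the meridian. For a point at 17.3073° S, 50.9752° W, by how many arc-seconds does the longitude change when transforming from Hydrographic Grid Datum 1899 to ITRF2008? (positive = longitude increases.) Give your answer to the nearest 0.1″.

At latitude -17.3073°, cos φ = 0.954723.
1″ of longitude at this latitude = 30.87 × cos φ = 29.4723 m, so Δλ = 54.0 / 29.4723 = 1.832″.

Δλ = 1.8″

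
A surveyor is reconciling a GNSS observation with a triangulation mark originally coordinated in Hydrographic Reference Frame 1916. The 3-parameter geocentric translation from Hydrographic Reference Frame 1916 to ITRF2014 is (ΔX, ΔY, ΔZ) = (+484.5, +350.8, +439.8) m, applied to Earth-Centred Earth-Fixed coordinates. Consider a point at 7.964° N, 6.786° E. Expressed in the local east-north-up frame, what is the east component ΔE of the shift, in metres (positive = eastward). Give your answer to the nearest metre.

The local east axis at (φ, λ) is (−sin λ, cos λ, 0), so ΔE = −sin(6.786°)·484.5 + cos(6.786°)·350.8 = 291.09 m.

ΔE = 291 m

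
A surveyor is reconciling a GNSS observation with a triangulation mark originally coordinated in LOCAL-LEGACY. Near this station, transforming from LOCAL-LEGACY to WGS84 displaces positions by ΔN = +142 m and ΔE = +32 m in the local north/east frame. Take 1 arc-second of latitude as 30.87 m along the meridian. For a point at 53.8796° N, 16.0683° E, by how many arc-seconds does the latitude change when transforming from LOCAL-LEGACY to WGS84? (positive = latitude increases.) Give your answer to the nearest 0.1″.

1″ of latitude = 30.87 m, so Δφ = 142.0 / 30.87 = 4.600″.

Δφ = 4.6″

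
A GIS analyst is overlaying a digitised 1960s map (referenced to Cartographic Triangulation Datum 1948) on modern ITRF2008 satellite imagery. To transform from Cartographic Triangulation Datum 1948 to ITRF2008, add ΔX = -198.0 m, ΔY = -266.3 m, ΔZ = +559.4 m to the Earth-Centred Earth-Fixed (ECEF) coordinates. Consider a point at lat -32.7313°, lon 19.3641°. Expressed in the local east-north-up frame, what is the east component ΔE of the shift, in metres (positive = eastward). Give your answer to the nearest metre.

The local east axis at (φ, λ) is (−sin λ, cos λ, 0), so ΔE = −sin(19.3641°)·(-198.0) + cos(19.3641°)·(-266.3) = -185.58 m.

ΔE = -186 m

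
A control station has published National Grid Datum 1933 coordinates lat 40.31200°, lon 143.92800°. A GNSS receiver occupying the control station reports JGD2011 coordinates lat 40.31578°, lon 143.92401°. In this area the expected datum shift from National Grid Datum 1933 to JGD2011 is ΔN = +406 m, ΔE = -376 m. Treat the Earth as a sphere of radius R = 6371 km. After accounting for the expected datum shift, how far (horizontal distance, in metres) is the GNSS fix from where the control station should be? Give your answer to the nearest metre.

Observed coordinate differences: Δφ = +0.00378°, Δλ = -0.00399°.
Converting to metres (1° lat = 111195 m, cos φ = 0.762533): observed ΔN = 420.3 m, observed ΔE = -338.3 m.
Subtracting the expected shift leaves a residual of 420.3 − (406) = 14.3 m north and -338.3 − (-376) = 37.7 m east.
Residual distance = √(14.3² + 37.7²) = 40.3 m.

40 m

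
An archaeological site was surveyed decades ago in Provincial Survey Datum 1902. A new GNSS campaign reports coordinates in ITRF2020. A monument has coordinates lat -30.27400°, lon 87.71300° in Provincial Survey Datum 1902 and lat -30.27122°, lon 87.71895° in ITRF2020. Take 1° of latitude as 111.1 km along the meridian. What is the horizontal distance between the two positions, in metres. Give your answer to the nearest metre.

Δφ = -30.27122° − -30.27400° = +0.00278°; Δλ = 87.71895° − 87.71300° = +0.00595°.
ΔN = Δφ × 111100 = 308.9 m; ΔE = Δλ × 111100 × cos(-30.27400°) = +0.00595 × 111100 × 0.863624 = 570.9 m.
Distance = √(ΔE² + ΔN²) = √(570.9² + 308.9²) = 649.1 m.

649 m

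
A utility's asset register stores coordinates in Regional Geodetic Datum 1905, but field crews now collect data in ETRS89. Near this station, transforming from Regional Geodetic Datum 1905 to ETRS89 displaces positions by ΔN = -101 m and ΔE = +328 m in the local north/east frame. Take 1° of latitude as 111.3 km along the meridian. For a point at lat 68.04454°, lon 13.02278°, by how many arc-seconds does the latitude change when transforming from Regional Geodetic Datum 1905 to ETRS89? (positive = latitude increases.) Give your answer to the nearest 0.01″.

1° of latitude = 111.3 km, so Δφ = -101.0 / 111300 = -0.0009075° = -3.267″.

Δφ = -3.27″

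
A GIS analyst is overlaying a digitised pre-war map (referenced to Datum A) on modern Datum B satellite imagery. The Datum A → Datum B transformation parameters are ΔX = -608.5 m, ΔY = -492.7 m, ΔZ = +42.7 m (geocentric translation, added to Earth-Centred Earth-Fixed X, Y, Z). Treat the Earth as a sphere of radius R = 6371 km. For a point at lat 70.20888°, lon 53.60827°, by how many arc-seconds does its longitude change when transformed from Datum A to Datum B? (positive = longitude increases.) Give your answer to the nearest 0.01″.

sin φ = 0.940933, cos φ = 0.338592, sin λ = 0.804979, cos λ = 0.593303.
East component: ΔE = −sin λ·ΔX + cos λ·ΔY = −(0.804979)(-608.5) + (0.593303)(-492.7) = 197.51 m.
1° of latitude spans πR/180 = 111195 m; at latitude φ, 1° of longitude spans that × cos φ = 37649.7 m, so Δλ = 197.51 / 37649.7 × 3600 = 18.886″.

Δλ = 18.89″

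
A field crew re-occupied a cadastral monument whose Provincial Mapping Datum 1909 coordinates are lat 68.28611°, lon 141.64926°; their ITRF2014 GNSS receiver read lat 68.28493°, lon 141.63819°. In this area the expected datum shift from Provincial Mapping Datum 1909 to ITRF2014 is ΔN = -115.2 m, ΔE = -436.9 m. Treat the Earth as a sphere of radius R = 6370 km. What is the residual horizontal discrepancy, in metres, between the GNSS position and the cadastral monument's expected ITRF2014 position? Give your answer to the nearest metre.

24 m

Observed coordinate differences: Δφ = -0.00118°, Δλ = -0.01107°.
Converting to metres (1° lat = 111177 m, cos φ = 0.369972): observed ΔN = -131.2 m, observed ΔE = -455.3 m.
Subtracting the expected shift leaves a residual of -131.2 − (-115.2) = -16.0 m north and -455.3 − (-436.9) = -18.4 m east.
Residual distance = √((-16.0)² + (-18.4)²) = 24.4 m.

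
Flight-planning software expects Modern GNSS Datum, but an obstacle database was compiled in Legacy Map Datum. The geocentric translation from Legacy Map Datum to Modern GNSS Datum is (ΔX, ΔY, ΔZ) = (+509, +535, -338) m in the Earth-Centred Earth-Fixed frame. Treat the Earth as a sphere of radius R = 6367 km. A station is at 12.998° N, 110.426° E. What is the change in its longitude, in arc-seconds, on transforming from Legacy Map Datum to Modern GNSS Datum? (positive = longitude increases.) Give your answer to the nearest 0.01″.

Δλ = -22.07″

sin φ = 0.224917, cos φ = 0.974378, sin λ = 0.937124, cos λ = -0.348997.
East component: ΔE = −sin λ·ΔX + cos λ·ΔY = −(0.937124)(509) + (-0.348997)(535) = -663.71 m.
1° of latitude spans πR/180 = 111125 m; at latitude φ, 1° of longitude spans that × cos φ = 108277.9 m, so Δλ = -663.71 / 108277.9 × 3600 = -22.067″.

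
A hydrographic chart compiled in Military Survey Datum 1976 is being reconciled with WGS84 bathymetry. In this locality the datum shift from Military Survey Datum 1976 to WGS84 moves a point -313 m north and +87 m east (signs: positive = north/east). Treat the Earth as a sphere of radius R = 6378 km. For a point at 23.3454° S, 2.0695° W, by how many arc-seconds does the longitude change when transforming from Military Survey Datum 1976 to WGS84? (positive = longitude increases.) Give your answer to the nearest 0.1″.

At latitude -23.3454°, cos φ = 0.918133.
One radian of longitude at latitude φ spans R cos φ, so Δλ = ΔE / (R cos φ) = 87.0 / (6378000 × 0.918133) = 1.4857e-05 rad = 3.064″.

Δλ = 3.1″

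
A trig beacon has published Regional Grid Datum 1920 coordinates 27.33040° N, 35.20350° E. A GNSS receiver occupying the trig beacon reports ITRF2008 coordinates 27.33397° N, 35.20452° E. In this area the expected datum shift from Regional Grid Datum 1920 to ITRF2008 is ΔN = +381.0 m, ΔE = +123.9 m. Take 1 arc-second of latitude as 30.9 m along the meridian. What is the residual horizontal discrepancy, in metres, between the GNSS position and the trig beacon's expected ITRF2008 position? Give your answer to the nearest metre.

28 m

Observed coordinate differences: Δφ = +0.00357°, Δλ = +0.00102°.
Converting to metres (1° lat = 111240 m, cos φ = 0.888374): observed ΔN = 397.1 m, observed ΔE = 100.8 m.
Subtracting the expected shift leaves a residual of 397.1 − (381.0) = 16.1 m north and 100.8 − (123.9) = -23.1 m east.
Residual distance = √(16.1² + (-23.1)²) = 28.2 m.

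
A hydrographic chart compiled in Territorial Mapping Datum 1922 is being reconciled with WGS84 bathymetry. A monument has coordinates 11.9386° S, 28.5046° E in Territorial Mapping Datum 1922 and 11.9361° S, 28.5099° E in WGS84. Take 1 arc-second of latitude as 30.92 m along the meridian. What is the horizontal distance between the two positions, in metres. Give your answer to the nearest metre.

641 m

Δφ = -11.9361° − -11.9386° = +0.0025°; Δλ = 28.5099° − 28.5046° = +0.0053°.
1° of latitude = 3600 × 30.92 = 111312 m.
ΔN = Δφ × 111312 = 278.3 m; ΔE = Δλ × 111312 × cos(-11.9386°) = +0.0053 × 111312 × 0.978370 = 577.2 m.
Distance = √(ΔE² + ΔN²) = √(577.2² + 278.3²) = 640.8 m.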